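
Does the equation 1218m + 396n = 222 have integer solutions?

gcd(1218, 396):
  1218 = 3·396 + 30
  396 = 13·30 + 6
  30 = 5·6
so gcd(1218, 396) = 6.
6 divides 222, so integer solutions exist.

yes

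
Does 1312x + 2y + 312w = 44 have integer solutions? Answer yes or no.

gcd(1312, 2) = 2  (1312 = 656×2).
gcd(2, 312) = 2.
2 divides 44, so integer solutions exist.

yes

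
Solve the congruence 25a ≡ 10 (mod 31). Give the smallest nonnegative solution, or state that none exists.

19

gcd(31, 25) = 1.
1 divides 10, so solutions exist.
By Bézout, 25*(5) + 31*(-4) = 1.
So 25*(5) ≡ 1 (mod 31); multiply by 10: a ≡ 50 (mod 31).
Smallest nonnegative: a = 50 mod 31 = 19.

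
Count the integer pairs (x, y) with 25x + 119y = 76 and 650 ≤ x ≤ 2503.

gcd(119, 25) = 1.
By Bézout, 25×(-19) + 119×(4) = 1.
Particular solution: (103, -21).
General solution: x = 103 + 119t, y = -21 - 25t for integer t.
650 ≤ 103 + 119t ≤ 2503 gives t ∈ [5, 20], which is 16 values.

16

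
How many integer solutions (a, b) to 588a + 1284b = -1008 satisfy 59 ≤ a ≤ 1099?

10

gcd(1284, 588) = 12.
By Bézout, 588·(-24) + 1284·(11) = 12.
Particular solution: (90, -42).
General solution: a = 90 + 107t, b = -42 - 49t for integer t.
59 ≤ 90 + 107t ≤ 1099 gives t ∈ [0, 9], which is 10 values.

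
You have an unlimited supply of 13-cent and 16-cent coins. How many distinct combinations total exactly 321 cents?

Need nonnegative integers with 13j + 16k = 321.
gcd(13, 16) = 1, and 13·(5) + 16·(-4) = 1.
So (j₀, k₀) = (1605, -1284); general j = 1605 + 16t, k = -1284 - 13t.
j ≥ 0 ⇒ t ≥ -100; k ≥ 0 ⇒ t ≤ -99. That's 2 values of t.

2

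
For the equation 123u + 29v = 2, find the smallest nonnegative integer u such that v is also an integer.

21

gcd(123, 29) = 1  (123 = 4*29 + 7, 29 = 4*7 + 1, 7 = 7*1).
1 divides 2, so solutions exist.
Back-substituting, 123*(-4) + 29*(17) = 1.
Scale by 2/1 = 2: (u₀, v₀) = (-8, 34).
General solution: u = -8 + 29t, v = 34 - 123t for integer t.
u ≥ 0: smallest is -8 mod 29 = 21 (at t = 1), with v = -89.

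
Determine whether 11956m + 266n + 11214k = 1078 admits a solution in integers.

gcd(11956, 266) = 14  (11956 = 44·266 + 252, 266 = 1·252 + 14, 252 = 18·14).
gcd(14, 11214) = 14.
14 divides 1078, so integer solutions exist.

yes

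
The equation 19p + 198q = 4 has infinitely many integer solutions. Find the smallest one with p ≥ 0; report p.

gcd(198, 19):
  198 = 10·19 + 8
  19 = 2·8 + 3
  8 = 2·3 + 2
  3 = 1·2 + 1
  2 = 2·1
so gcd(198, 19) = 1.
1 divides 4, so solutions exist.
Back-substitute for Bézout coefficients:
  1 = 3 - 1·2
  ... = 19·(73) + 198·(-7)
Scale by 4/1 = 4: (p₀, q₀) = (292, -28).
General solution: p = 292 + 198t, q = -28 - 19t for integer t.
p ≥ 0: smallest is 292 mod 198 = 94 (at t = -1), with q = -9.

94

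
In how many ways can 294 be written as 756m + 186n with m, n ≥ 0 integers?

gcd(756, 186) = 6  (756 = 4·186 + 12, 186 = 15·12 + 6, 12 = 2·6).
Back-substituting, 756·(-15) + 186·(61) = 6.
Scale by 49: one solution is (-735, 2989). Reduce m mod 31: (9, -35).
General: m = 9 + 31t, n = -35 - 126t.
m ≥ 0 ⇒ t ≥ 0; n ≥ 0 ⇒ t ≤ -1. So t ∈ [0, -1]: 0 solutions.

0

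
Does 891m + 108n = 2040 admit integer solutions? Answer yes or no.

no

gcd(891, 108):
  891 = 8*108 + 27
  108 = 4*27
so gcd(891, 108) = 27.
27 does not divide 2040 (remainder 15), so no integer solutions.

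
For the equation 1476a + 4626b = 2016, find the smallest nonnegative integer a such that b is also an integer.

gcd(4626, 1476):
  4626 = 3·1476 + 198
  1476 = 7·198 + 90
  198 = 2·90 + 18
  90 = 5·18
so gcd(4626, 1476) = 18.
18 divides 2016, so solutions exist.
Back-substitute for Bézout coefficients:
  18 = 198 - 2·90
  ... = 1476·(-47) + 4626·(15)
Scale by 2016/18 = 112: (a₀, b₀) = (-5264, 1680).
General solution: a = -5264 + 257t, b = 1680 - 82t for integer t.
a ≥ 0: smallest is -5264 mod 257 = 133 (at t = 21), with b = -42.

133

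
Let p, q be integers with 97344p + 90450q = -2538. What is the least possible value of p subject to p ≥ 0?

gcd(97344, 90450):
  97344 = 1·90450 + 6894
  90450 = 13·6894 + 828
  6894 = 8·828 + 270
  828 = 3·270 + 18
  270 = 15·18
so gcd(97344, 90450) = 18.
18 divides -2538, so solutions exist.
Back-substitute for Bézout coefficients:
  18 = 828 - 3·270
  ... = 97344·(-328) + 90450·(353)
Scale by -2538/18 = -141: (p₀, q₀) = (46248, -49773).
General solution: p = 46248 + 5025t, q = -49773 - 5408t for integer t.
p ≥ 0: smallest is 46248 mod 5025 = 1023 (at t = -9), with q = -1101.

1023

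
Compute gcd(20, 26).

gcd(26, 20):
  26 = 1·20 + 6
  20 = 3·6 + 2
  6 = 3·2
so gcd(26, 20) = 2.

2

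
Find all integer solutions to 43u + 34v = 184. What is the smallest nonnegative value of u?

28

gcd(43, 34) = 1.
1 divides 184, so solutions exist.
By Bézout, 43*(-15) + 34*(19) = 1.
Scale by 184/1 = 184: (u₀, v₀) = (-2760, 3496).
General solution: u = -2760 + 34t, v = 3496 - 43t for integer t.
u ≥ 0: smallest is -2760 mod 34 = 28 (at t = 82), with v = -30.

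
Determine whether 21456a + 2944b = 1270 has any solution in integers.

no

gcd(21456, 2944) = 16.
16 does not divide 1270 (remainder 6), so no integer solutions.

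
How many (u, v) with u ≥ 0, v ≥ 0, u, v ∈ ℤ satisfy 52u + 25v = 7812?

6

gcd(52, 25):
  52 = 2·25 + 2
  25 = 12·2 + 1
  2 = 2·1
so gcd(52, 25) = 1.
Back-substitute for Bézout coefficients:
  1 = 25 - 12·2
  ... = 52·(-12) + 25·(25)
Scale by 7812: one solution is (-93744, 195300). Reduce u mod 25: (6, 300).
General: u = 6 + 25t, v = 300 - 52t.
u ≥ 0 ⇒ t ≥ 0; v ≥ 0 ⇒ t ≤ 5. So t ∈ [0, 5]: 6 solutions.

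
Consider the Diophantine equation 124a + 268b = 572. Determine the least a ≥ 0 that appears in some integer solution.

50

gcd(268, 124):
  268 = 2×124 + 20
  124 = 6×20 + 4
  20 = 5×4
so gcd(268, 124) = 4.
4 divides 572, so solutions exist.
Back-substitute for Bézout coefficients:
  4 = 124 - 6×20
  ... = 124×(13) + 268×(-6)
Scale by 572/4 = 143: (a₀, b₀) = (1859, -858).
General solution: a = 1859 + 67t, b = -858 - 31t for integer t.
a ≥ 0: smallest is 1859 mod 67 = 50 (at t = -27), with b = -21.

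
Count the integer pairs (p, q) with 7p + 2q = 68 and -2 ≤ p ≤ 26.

gcd(7, 2) = 1  (7 = 3*2 + 1, 2 = 2*1).
Back-substituting, 7*(1) + 2*(-3) = 1.
Scale by 68: particular solution (68, -204); reduce p mod 2: (0, 34).
General solution: p = 0 + 2t, q = 34 - 7t for integer t.
-2 ≤ 0 + 2t ≤ 26 gives t ∈ [-1, 13], which is 15 values.

15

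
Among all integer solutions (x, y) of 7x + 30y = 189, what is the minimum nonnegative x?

27

gcd(30, 7) = 1.
1 divides 189, so solutions exist.
By Bézout, 7·(13) + 30·(-3) = 1.
Scale by 189/1 = 189: (x₀, y₀) = (2457, -567).
General solution: x = 2457 + 30t, y = -567 - 7t for integer t.
x ≥ 0: smallest is 2457 mod 30 = 27 (at t = -81), with y = 0.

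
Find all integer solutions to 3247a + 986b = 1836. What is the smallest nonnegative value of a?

gcd(3247, 986) = 17.
17 divides 1836, so solutions exist.
By Bézout, 3247*(-17) + 986*(56) = 17.
Scale by 1836/17 = 108: (a₀, b₀) = (-1836, 6048).
General solution: a = -1836 + 58t, b = 6048 - 191t for integer t.
a ≥ 0: smallest is -1836 mod 58 = 20 (at t = 32), with b = -64.

20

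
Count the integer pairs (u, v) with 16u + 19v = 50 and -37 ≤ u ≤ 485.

gcd(19, 16):
  19 = 1·16 + 3
  16 = 5·3 + 1
  3 = 3·1
so gcd(19, 16) = 1.
Back-substitute for Bézout coefficients:
  1 = 16 - 5·3
  ... = 16·(6) + 19·(-5)
Scale by 50: particular solution (300, -250); reduce u mod 19: (15, -10).
General solution: u = 15 + 19t, v = -10 - 16t for integer t.
-37 ≤ 15 + 19t ≤ 485 gives t ∈ [-2, 24], which is 27 values.

27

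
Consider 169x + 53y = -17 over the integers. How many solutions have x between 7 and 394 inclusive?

7

gcd(169, 53):
  169 = 3·53 + 10
  53 = 5·10 + 3
  10 = 3·3 + 1
  3 = 3·1
so gcd(169, 53) = 1.
Back-substitute for Bézout coefficients:
  1 = 10 - 3·3
  ... = 169·(16) + 53·(-51)
Scale by -17: particular solution (-272, 867); reduce x mod 53: (46, -147).
General solution: x = 46 + 53t, y = -147 - 169t for integer t.
7 ≤ 46 + 53t ≤ 394 gives t ∈ [0, 6], which is 7 values.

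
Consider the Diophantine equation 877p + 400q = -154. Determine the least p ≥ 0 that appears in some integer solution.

398

gcd(877, 400) = 1  (877 = 2×400 + 77, 400 = 5×77 + 15, 77 = 5×15 + 2, 15 = 7×2 + 1, 2 = 2×1).
1 divides -154, so solutions exist.
Back-substituting, 877×(-187) + 400×(410) = 1.
Scale by -154/1 = -154: (p₀, q₀) = (28798, -63140).
General solution: p = 28798 + 400t, q = -63140 - 877t for integer t.
p ≥ 0: smallest is 28798 mod 400 = 398 (at t = -71), with q = -873.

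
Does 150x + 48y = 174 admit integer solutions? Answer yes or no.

gcd(150, 48) = 6  (150 = 3*48 + 6, 48 = 8*6).
6 divides 174, so integer solutions exist.

yes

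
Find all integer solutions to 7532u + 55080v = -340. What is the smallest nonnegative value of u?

7225

gcd(55080, 7532):
  55080 = 7*7532 + 2356
  7532 = 3*2356 + 464
  2356 = 5*464 + 36
  464 = 12*36 + 32
  36 = 1*32 + 4
  32 = 8*4
so gcd(55080, 7532) = 4.
4 divides -340, so solutions exist.
Back-substitute for Bézout coefficients:
  4 = 36 - 1*32
  ... = 7532*(-1543) + 55080*(211)
Scale by -340/4 = -85: (u₀, v₀) = (131155, -17935).
General solution: u = 131155 + 13770t, v = -17935 - 1883t for integer t.
u ≥ 0: smallest is 131155 mod 13770 = 7225 (at t = -9), with v = -988.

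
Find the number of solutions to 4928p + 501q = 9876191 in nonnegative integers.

gcd(4928, 501):
  4928 = 9*501 + 419
  501 = 1*419 + 82
  419 = 5*82 + 9
  82 = 9*9 + 1
  9 = 9*1
so gcd(4928, 501) = 1.
Back-substitute for Bézout coefficients:
  1 = 82 - 9*9
  ... = 4928*(-55) + 501*(541)
Scale by 9876191: one solution is (-543190505, 5343019331). Reduce p mod 501: (208, 17667).
General: p = 208 + 501t, q = 17667 - 4928t.
p ≥ 0 ⇒ t ≥ 0; q ≥ 0 ⇒ t ≤ 3. So t ∈ [0, 3]: 4 solutions.

4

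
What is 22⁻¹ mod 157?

50

gcd(157, 22):
  157 = 7·22 + 3
  22 = 7·3 + 1
  3 = 3·1
so gcd(157, 22) = 1.
Back-substitute for Bézout coefficients:
  1 = 22 - 7·3
  ... = 22·(50) + 157·(-7)
So 22·50 ≡ 1 (mod 157), and 50 mod 157 = 50.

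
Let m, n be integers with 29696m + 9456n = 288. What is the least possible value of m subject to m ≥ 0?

342

gcd(29696, 9456):
  29696 = 3·9456 + 1328
  9456 = 7·1328 + 160
  1328 = 8·160 + 48
  160 = 3·48 + 16
  48 = 3·16
so gcd(29696, 9456) = 16.
16 divides 288, so solutions exist.
Back-substitute for Bézout coefficients:
  16 = 160 - 3·48
  ... = 29696·(-178) + 9456·(559)
Scale by 288/16 = 18: (m₀, n₀) = (-3204, 10062).
General solution: m = -3204 + 591t, n = 10062 - 1856t for integer t.
m ≥ 0: smallest is -3204 mod 591 = 342 (at t = 6), with n = -1074.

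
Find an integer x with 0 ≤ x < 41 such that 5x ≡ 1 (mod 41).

33

gcd(41, 5) = 1  (41 = 8*5 + 1, 5 = 5*1).
Back-substituting, 5*(-8) + 41*(1) = 1.
So 5*-8 ≡ 1 (mod 41), and -8 mod 41 = 33.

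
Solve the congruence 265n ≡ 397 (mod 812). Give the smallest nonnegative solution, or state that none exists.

121

gcd(812, 265) = 1  (812 = 3×265 + 17, 265 = 15×17 + 10, 17 = 1×10 + 7, 10 = 1×7 + 3, 7 = 2×3 + 1, 3 = 3×1).
1 divides 397, so solutions exist.
Back-substituting, 265×(-239) + 812×(78) = 1.
So 265×(-239) ≡ 1 (mod 812); multiply by 397: n ≡ -94883 (mod 812).
Smallest nonnegative: n = -94883 mod 812 = 121.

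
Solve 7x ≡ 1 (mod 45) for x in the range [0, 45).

gcd(45, 7) = 1.
By Bézout, 7×(13) + 45×(-2) = 1.
So 7×13 ≡ 1 (mod 45), and 13 mod 45 = 13.

13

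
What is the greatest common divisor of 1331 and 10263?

11

gcd(10263, 1331):
  10263 = 7·1331 + 946
  1331 = 1·946 + 385
  946 = 2·385 + 176
  385 = 2·176 + 33
  176 = 5·33 + 11
  33 = 3·11
so gcd(10263, 1331) = 11.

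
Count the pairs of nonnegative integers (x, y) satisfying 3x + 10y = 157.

gcd(10, 3) = 1  (10 = 3*3 + 1, 3 = 3*1).
Back-substituting, 3*(-3) + 10*(1) = 1.
Scale by 157: one solution is (-471, 157). Reduce x mod 10: (9, 13).
General: x = 9 + 10t, y = 13 - 3t.
x ≥ 0 ⇒ t ≥ 0; y ≥ 0 ⇒ t ≤ 4. So t ∈ [0, 4]: 5 solutions.

5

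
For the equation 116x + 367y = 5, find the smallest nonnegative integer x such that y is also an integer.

231

gcd(367, 116) = 1  (367 = 3·116 + 19, 116 = 6·19 + 2, 19 = 9·2 + 1, 2 = 2·1).
1 divides 5, so solutions exist.
Back-substituting, 116·(-174) + 367·(55) = 1.
Scale by 5/1 = 5: (x₀, y₀) = (-870, 275).
General solution: x = -870 + 367t, y = 275 - 116t for integer t.
x ≥ 0: smallest is -870 mod 367 = 231 (at t = 3), with y = -73.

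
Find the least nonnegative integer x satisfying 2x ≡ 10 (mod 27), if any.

gcd(27, 2) = 1.
1 divides 10, so solutions exist.
By Bézout, 2·(-13) + 27·(1) = 1.
So 2·(-13) ≡ 1 (mod 27); multiply by 10: x ≡ -130 (mod 27).
Smallest nonnegative: x = -130 mod 27 = 5.

5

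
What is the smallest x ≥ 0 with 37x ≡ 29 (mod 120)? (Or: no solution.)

gcd(120, 37) = 1  (120 = 3×37 + 9, 37 = 4×9 + 1, 9 = 9×1).
1 divides 29, so solutions exist.
Back-substituting, 37×(13) + 120×(-4) = 1.
So 37×(13) ≡ 1 (mod 120); multiply by 29: x ≡ 377 (mod 120).
Smallest nonnegative: x = 377 mod 120 = 17.

17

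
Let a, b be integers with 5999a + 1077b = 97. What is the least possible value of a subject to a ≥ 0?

686

gcd(5999, 1077) = 1  (5999 = 5*1077 + 614, 1077 = 1*614 + 463, 614 = 1*463 + 151, 463 = 3*151 + 10, 151 = 15*10 + 1, 10 = 10*1).
1 divides 97, so solutions exist.
Back-substituting, 5999*(107) + 1077*(-596) = 1.
Scale by 97/1 = 97: (a₀, b₀) = (10379, -57812).
General solution: a = 10379 + 1077t, b = -57812 - 5999t for integer t.
a ≥ 0: smallest is 10379 mod 1077 = 686 (at t = -9), with b = -3821.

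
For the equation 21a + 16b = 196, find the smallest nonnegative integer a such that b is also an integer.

gcd(21, 16):
  21 = 1×16 + 5
  16 = 3×5 + 1
  5 = 5×1
so gcd(21, 16) = 1.
1 divides 196, so solutions exist.
Back-substitute for Bézout coefficients:
  1 = 16 - 3×5
  ... = 21×(-3) + 16×(4)
Scale by 196/1 = 196: (a₀, b₀) = (-588, 784).
General solution: a = -588 + 16t, b = 784 - 21t for integer t.
a ≥ 0: smallest is -588 mod 16 = 4 (at t = 37), with b = 7.

4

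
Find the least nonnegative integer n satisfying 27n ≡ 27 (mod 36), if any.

gcd(36, 27) = 9.
9 divides 27, so solutions exist.
By Bézout, 27*(-1) + 36*(1) = 9.
So 27*(-1) ≡ 9 (mod 36); multiply by 3: n ≡ -3 (mod 4).
Smallest nonnegative: n = -3 mod 4 = 1.

1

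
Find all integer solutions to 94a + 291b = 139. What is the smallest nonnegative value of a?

gcd(291, 94) = 1.
1 divides 139, so solutions exist.
By Bézout, 94·(-65) + 291·(21) = 1.
Scale by 139/1 = 139: (a₀, b₀) = (-9035, 2919).
General solution: a = -9035 + 291t, b = 2919 - 94t for integer t.
a ≥ 0: smallest is -9035 mod 291 = 277 (at t = 32), with b = -89.

277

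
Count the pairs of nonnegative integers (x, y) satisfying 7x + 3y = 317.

15

gcd(7, 3) = 1  (7 = 2×3 + 1, 3 = 3×1).
Back-substituting, 7×(1) + 3×(-2) = 1.
Scale by 317: one solution is (317, -634). Reduce x mod 3: (2, 101).
General: x = 2 + 3t, y = 101 - 7t.
x ≥ 0 ⇒ t ≥ 0; y ≥ 0 ⇒ t ≤ 14. So t ∈ [0, 14]: 15 solutions.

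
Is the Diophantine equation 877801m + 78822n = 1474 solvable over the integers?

no

gcd(877801, 78822):
  877801 = 11*78822 + 10759
  78822 = 7*10759 + 3509
  10759 = 3*3509 + 232
  3509 = 15*232 + 29
  232 = 8*29
so gcd(877801, 78822) = 29.
29 does not divide 1474 (remainder 24), so no integer solutions.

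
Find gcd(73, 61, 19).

1

gcd(73, 61) = 1  (73 = 1*61 + 12, 61 = 5*12 + 1, 12 = 12*1).
gcd(1, 19) = 1.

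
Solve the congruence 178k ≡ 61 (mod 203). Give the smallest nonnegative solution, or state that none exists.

gcd(203, 178) = 1.
1 divides 61, so solutions exist.
By Bézout, 178*(-65) + 203*(57) = 1.
So 178*(-65) ≡ 1 (mod 203); multiply by 61: k ≡ -3965 (mod 203).
Smallest nonnegative: k = -3965 mod 203 = 95.

95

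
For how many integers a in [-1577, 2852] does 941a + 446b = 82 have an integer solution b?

gcd(941, 446) = 1  (941 = 2*446 + 49, 446 = 9*49 + 5, 49 = 9*5 + 4, 5 = 1*4 + 1, 4 = 4*1).
Back-substituting, 941*(-91) + 446*(192) = 1.
Scale by 82: particular solution (-7462, 15744); reduce a mod 446: (120, -253).
General solution: a = 120 + 446t, b = -253 - 941t for integer t.
-1577 ≤ 120 + 446t ≤ 2852 gives t ∈ [-3, 6], which is 10 values.

10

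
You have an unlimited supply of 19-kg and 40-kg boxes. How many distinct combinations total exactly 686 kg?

1

Need nonnegative integers with 19j + 40k = 686.
gcd(19, 40) = 1, and 19·(19) + 40·(-9) = 1.
So (j₀, k₀) = (13034, -6174); general j = 13034 + 40t, k = -6174 - 19t.
j ≥ 0 ⇒ t ≥ -325; k ≥ 0 ⇒ t ≤ -325. That's 1 value of t.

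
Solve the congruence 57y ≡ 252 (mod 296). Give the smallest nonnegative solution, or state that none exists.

gcd(296, 57) = 1.
1 divides 252, so solutions exist.
By Bézout, 57·(-135) + 296·(26) = 1.
So 57·(-135) ≡ 1 (mod 296); multiply by 252: y ≡ -34020 (mod 296).
Smallest nonnegative: y = -34020 mod 296 = 20.

20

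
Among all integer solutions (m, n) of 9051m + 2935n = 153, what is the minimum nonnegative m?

gcd(9051, 2935):
  9051 = 3*2935 + 246
  2935 = 11*246 + 229
  246 = 1*229 + 17
  229 = 13*17 + 8
  17 = 2*8 + 1
  8 = 8*1
so gcd(9051, 2935) = 1.
1 divides 153, so solutions exist.
Back-substitute for Bézout coefficients:
  1 = 17 - 2*8
  ... = 9051*(346) + 2935*(-1067)
Scale by 153/1 = 153: (m₀, n₀) = (52938, -163251).
General solution: m = 52938 + 2935t, n = -163251 - 9051t for integer t.
m ≥ 0: smallest is 52938 mod 2935 = 108 (at t = -18), with n = -333.

108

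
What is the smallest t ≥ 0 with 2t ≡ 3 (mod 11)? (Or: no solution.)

gcd(11, 2) = 1  (11 = 5·2 + 1, 2 = 2·1).
1 divides 3, so solutions exist.
Back-substituting, 2·(-5) + 11·(1) = 1.
So 2·(-5) ≡ 1 (mod 11); multiply by 3: t ≡ -15 (mod 11).
Smallest nonnegative: t = -15 mod 11 = 7.

7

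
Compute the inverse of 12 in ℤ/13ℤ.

gcd(13, 12):
  13 = 1×12 + 1
  12 = 12×1
so gcd(13, 12) = 1.
Back-substitute for Bézout coefficients:
  1 = 13 - 1×12
  ... = 12×(-1) + 13×(1)
So 12×-1 ≡ 1 (mod 13), and -1 mod 13 = 12.

12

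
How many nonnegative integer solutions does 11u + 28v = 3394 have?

11

gcd(28, 11) = 1.
By Bézout, 11×(-5) + 28×(2) = 1.
One solution: (26, 111).
General: u = 26 + 28t, v = 111 - 11t.
u ≥ 0 ⇒ t ≥ 0; v ≥ 0 ⇒ t ≤ 10. So t ∈ [0, 10]: 11 solutions.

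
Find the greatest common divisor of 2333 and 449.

1

gcd(2333, 449) = 1  (2333 = 5*449 + 88, 449 = 5*88 + 9, 88 = 9*9 + 7, 9 = 1*7 + 2, 7 = 3*2 + 1, 2 = 2*1).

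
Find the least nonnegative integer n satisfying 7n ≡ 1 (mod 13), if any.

2

gcd(13, 7) = 1.
1 divides 1, so solutions exist.
By Bézout, 7*(2) + 13*(-1) = 1.
So 7*(2) ≡ 1 (mod 13); multiply by 1: n ≡ 2 (mod 13).
Smallest nonnegative: n = 2 mod 13 = 2.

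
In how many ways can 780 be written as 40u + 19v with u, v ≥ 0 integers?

1

gcd(40, 19) = 1  (40 = 2×19 + 2, 19 = 9×2 + 1, 2 = 2×1).
Back-substituting, 40×(-9) + 19×(19) = 1.
Scale by 780: one solution is (-7020, 14820). Reduce u mod 19: (10, 20).
General: u = 10 + 19t, v = 20 - 40t.
u ≥ 0 ⇒ t ≥ 0; v ≥ 0 ⇒ t ≤ 0. So t ∈ [0, 0]: 1 solution.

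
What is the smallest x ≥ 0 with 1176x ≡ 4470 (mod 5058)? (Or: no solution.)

421

gcd(5058, 1176):
  5058 = 4×1176 + 354
  1176 = 3×354 + 114
  354 = 3×114 + 12
  114 = 9×12 + 6
  12 = 2×6
so gcd(5058, 1176) = 6.
6 divides 4470, so solutions exist.
Back-substitute for Bézout coefficients:
  6 = 114 - 9×12
  ... = 1176×(400) + 5058×(-93)
So 1176×(400) ≡ 6 (mod 5058); multiply by 745: x ≡ 298000 (mod 843).
Smallest nonnegative: x = 298000 mod 843 = 421.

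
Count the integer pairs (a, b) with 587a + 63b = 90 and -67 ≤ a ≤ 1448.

24

gcd(587, 63):
  587 = 9·63 + 20
  63 = 3·20 + 3
  20 = 6·3 + 2
  3 = 1·2 + 1
  2 = 2·1
so gcd(587, 63) = 1.
Back-substitute for Bézout coefficients:
  1 = 3 - 1·2
  ... = 587·(-22) + 63·(205)
Scale by 90: particular solution (-1980, 18450); reduce a mod 63: (36, -334).
General solution: a = 36 + 63t, b = -334 - 587t for integer t.
-67 ≤ 36 + 63t ≤ 1448 gives t ∈ [-1, 22], which is 24 values.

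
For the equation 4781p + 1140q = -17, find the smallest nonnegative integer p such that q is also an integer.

263

gcd(4781, 1140) = 1  (4781 = 4×1140 + 221, 1140 = 5×221 + 35, 221 = 6×35 + 11, 35 = 3×11 + 2, 11 = 5×2 + 1, 2 = 2×1).
1 divides -17, so solutions exist.
Back-substituting, 4781×(521) + 1140×(-2185) = 1.
Scale by -17/1 = -17: (p₀, q₀) = (-8857, 37145).
General solution: p = -8857 + 1140t, q = 37145 - 4781t for integer t.
p ≥ 0: smallest is -8857 mod 1140 = 263 (at t = 8), with q = -1103.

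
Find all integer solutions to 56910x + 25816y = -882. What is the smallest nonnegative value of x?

577

gcd(56910, 25816):
  56910 = 2·25816 + 5278
  25816 = 4·5278 + 4704
  5278 = 1·4704 + 574
  4704 = 8·574 + 112
  574 = 5·112 + 14
  112 = 8·14
so gcd(56910, 25816) = 14.
14 divides -882, so solutions exist.
Back-substitute for Bézout coefficients:
  14 = 574 - 5·112
  ... = 56910·(225) + 25816·(-496)
Scale by -882/14 = -63: (x₀, y₀) = (-14175, 31248).
General solution: x = -14175 + 1844t, y = 31248 - 4065t for integer t.
x ≥ 0: smallest is -14175 mod 1844 = 577 (at t = 8), with y = -1272.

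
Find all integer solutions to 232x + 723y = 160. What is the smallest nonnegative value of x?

250

gcd(723, 232) = 1.
1 divides 160, so solutions exist.
By Bézout, 232×(-134) + 723×(43) = 1.
Scale by 160/1 = 160: (x₀, y₀) = (-21440, 6880).
General solution: x = -21440 + 723t, y = 6880 - 232t for integer t.
x ≥ 0: smallest is -21440 mod 723 = 250 (at t = 30), with y = -80.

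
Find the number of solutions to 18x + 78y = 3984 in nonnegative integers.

gcd(78, 18) = 6  (78 = 4*18 + 6, 18 = 3*6).
Back-substituting, 18*(-4) + 78*(1) = 6.
Scale by 664: one solution is (-2656, 664). Reduce x mod 13: (9, 49).
General: x = 9 + 13t, y = 49 - 3t.
x ≥ 0 ⇒ t ≥ 0; y ≥ 0 ⇒ t ≤ 16. So t ∈ [0, 16]: 17 solutions.

17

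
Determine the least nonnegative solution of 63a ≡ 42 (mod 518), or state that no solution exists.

gcd(518, 63) = 7.
7 divides 42, so solutions exist.
By Bézout, 63·(33) + 518·(-4) = 7.
So 63·(33) ≡ 7 (mod 518); multiply by 6: a ≡ 198 (mod 74).
Smallest nonnegative: a = 198 mod 74 = 50.

50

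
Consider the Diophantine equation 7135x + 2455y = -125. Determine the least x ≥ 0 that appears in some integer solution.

182

gcd(7135, 2455):
  7135 = 2*2455 + 2225
  2455 = 1*2225 + 230
  2225 = 9*230 + 155
  230 = 1*155 + 75
  155 = 2*75 + 5
  75 = 15*5
so gcd(7135, 2455) = 5.
5 divides -125, so solutions exist.
Back-substitute for Bézout coefficients:
  5 = 155 - 2*75
  ... = 7135*(32) + 2455*(-93)
Scale by -125/5 = -25: (x₀, y₀) = (-800, 2325).
General solution: x = -800 + 491t, y = 2325 - 1427t for integer t.
x ≥ 0: smallest is -800 mod 491 = 182 (at t = 2), with y = -529.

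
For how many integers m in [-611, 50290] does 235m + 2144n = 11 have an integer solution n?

24

gcd(2144, 235) = 1.
By Bézout, 235·(739) + 2144·(-81) = 1.
Particular solution: (1697, -186).
General solution: m = 1697 + 2144t, n = -186 - 235t for integer t.
-611 ≤ 1697 + 2144t ≤ 50290 gives t ∈ [-1, 22], which is 24 values.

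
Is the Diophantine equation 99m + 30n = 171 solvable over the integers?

gcd(99, 30) = 3.
3 divides 171, so integer solutions exist.

yes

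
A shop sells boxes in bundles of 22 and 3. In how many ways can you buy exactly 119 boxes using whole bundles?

2

Need nonnegative integers with 22j + 3k = 119.
gcd(22, 3) = 1, and 22·(1) + 3·(-7) = 1.
So (j₀, k₀) = (119, -833); general j = 119 + 3t, k = -833 - 22t.
j ≥ 0 ⇒ t ≥ -39; k ≥ 0 ⇒ t ≤ -38. That's 2 values of t.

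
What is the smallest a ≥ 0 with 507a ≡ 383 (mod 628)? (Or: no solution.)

329

gcd(628, 507) = 1.
1 divides 383, so solutions exist.
By Bézout, 507·(-109) + 628·(88) = 1.
So 507·(-109) ≡ 1 (mod 628); multiply by 383: a ≡ -41747 (mod 628).
Smallest nonnegative: a = -41747 mod 628 = 329.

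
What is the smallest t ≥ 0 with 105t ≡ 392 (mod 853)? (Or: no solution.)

gcd(853, 105) = 1  (853 = 8×105 + 13, 105 = 8×13 + 1, 13 = 13×1).
1 divides 392, so solutions exist.
Back-substituting, 105×(65) + 853×(-8) = 1.
So 105×(65) ≡ 1 (mod 853); multiply by 392: t ≡ 25480 (mod 853).
Smallest nonnegative: t = 25480 mod 853 = 743.

743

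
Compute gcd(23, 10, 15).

1

gcd(23, 10) = 1.
gcd(1, 15) = 1.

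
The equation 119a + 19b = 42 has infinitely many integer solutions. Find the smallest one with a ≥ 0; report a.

16

gcd(119, 19):
  119 = 6*19 + 5
  19 = 3*5 + 4
  5 = 1*4 + 1
  4 = 4*1
so gcd(119, 19) = 1.
1 divides 42, so solutions exist.
Back-substitute for Bézout coefficients:
  1 = 5 - 1*4
  ... = 119*(4) + 19*(-25)
Scale by 42/1 = 42: (a₀, b₀) = (168, -1050).
General solution: a = 168 + 19t, b = -1050 - 119t for integer t.
a ≥ 0: smallest is 168 mod 19 = 16 (at t = -8), with b = -98.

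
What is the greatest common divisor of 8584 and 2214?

2

gcd(8584, 2214) = 2  (8584 = 3·2214 + 1942, 2214 = 1·1942 + 272, 1942 = 7·272 + 38, 272 = 7·38 + 6, 38 = 6·6 + 2, 6 = 3·2).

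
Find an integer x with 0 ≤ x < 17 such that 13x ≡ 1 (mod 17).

4

gcd(17, 13):
  17 = 1*13 + 4
  13 = 3*4 + 1
  4 = 4*1
so gcd(17, 13) = 1.
Back-substitute for Bézout coefficients:
  1 = 13 - 3*4
  ... = 13*(4) + 17*(-3)
So 13*4 ≡ 1 (mod 17), and 4 mod 17 = 4.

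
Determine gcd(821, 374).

gcd(821, 374) = 1  (821 = 2*374 + 73, 374 = 5*73 + 9, 73 = 8*9 + 1, 9 = 9*1).

1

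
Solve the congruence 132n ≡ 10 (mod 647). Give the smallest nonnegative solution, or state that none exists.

gcd(647, 132) = 1.
1 divides 10, so solutions exist.
By Bézout, 132·(299) + 647·(-61) = 1.
So 132·(299) ≡ 1 (mod 647); multiply by 10: n ≡ 2990 (mod 647).
Smallest nonnegative: n = 2990 mod 647 = 402.

402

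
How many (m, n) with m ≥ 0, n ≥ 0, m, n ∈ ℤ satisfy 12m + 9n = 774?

22

gcd(12, 9) = 3  (12 = 1*9 + 3, 9 = 3*3).
Back-substituting, 12*(1) + 9*(-1) = 3.
Scale by 258: one solution is (258, -258). Reduce m mod 3: (0, 86).
General: m = 0 + 3t, n = 86 - 4t.
m ≥ 0 ⇒ t ≥ 0; n ≥ 0 ⇒ t ≤ 21. So t ∈ [0, 21]: 22 solutions.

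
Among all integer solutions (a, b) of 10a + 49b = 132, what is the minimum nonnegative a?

gcd(49, 10) = 1.
1 divides 132, so solutions exist.
By Bézout, 10*(5) + 49*(-1) = 1.
Scale by 132/1 = 132: (a₀, b₀) = (660, -132).
General solution: a = 660 + 49t, b = -132 - 10t for integer t.
a ≥ 0: smallest is 660 mod 49 = 23 (at t = -13), with b = -2.

23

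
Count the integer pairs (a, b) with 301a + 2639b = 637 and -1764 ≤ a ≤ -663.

gcd(2639, 301) = 7.
By Bézout, 301*(114) + 2639*(-13) = 7.
Particular solution: (195, -22).
General solution: a = 195 + 377t, b = -22 - 43t for integer t.
-1764 ≤ 195 + 377t ≤ -663 gives t ∈ [-5, -3], which is 3 values.

3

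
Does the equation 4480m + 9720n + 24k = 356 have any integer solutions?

gcd(9720, 4480):
  9720 = 2*4480 + 760
  4480 = 5*760 + 680
  760 = 1*680 + 80
  680 = 8*80 + 40
  80 = 2*40
so gcd(9720, 4480) = 40.
gcd(40, 24) = 8.
8 does not divide 356 (remainder 4), so no integer solutions.

no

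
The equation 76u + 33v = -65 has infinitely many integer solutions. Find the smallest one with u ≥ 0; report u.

10

gcd(76, 33) = 1  (76 = 2×33 + 10, 33 = 3×10 + 3, 10 = 3×3 + 1, 3 = 3×1).
1 divides -65, so solutions exist.
Back-substituting, 76×(10) + 33×(-23) = 1.
Scale by -65/1 = -65: (u₀, v₀) = (-650, 1495).
General solution: u = -650 + 33t, v = 1495 - 76t for integer t.
u ≥ 0: smallest is -650 mod 33 = 10 (at t = 20), with v = -25.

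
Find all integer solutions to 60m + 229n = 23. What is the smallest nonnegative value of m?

gcd(229, 60) = 1  (229 = 3×60 + 49, 60 = 1×49 + 11, 49 = 4×11 + 5, 11 = 2×5 + 1, 5 = 5×1).
1 divides 23, so solutions exist.
Back-substituting, 60×(42) + 229×(-11) = 1.
Scale by 23/1 = 23: (m₀, n₀) = (966, -253).
General solution: m = 966 + 229t, n = -253 - 60t for integer t.
m ≥ 0: smallest is 966 mod 229 = 50 (at t = -4), with n = -13.

50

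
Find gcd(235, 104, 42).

gcd(235, 104):
  235 = 2·104 + 27
  104 = 3·27 + 23
  27 = 1·23 + 4
  23 = 5·4 + 3
  4 = 1·3 + 1
  3 = 3·1
so gcd(235, 104) = 1.
gcd(1, 42) = 1.

1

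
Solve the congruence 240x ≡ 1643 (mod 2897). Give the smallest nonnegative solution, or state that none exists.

gcd(2897, 240):
  2897 = 12*240 + 17
  240 = 14*17 + 2
  17 = 8*2 + 1
  2 = 2*1
so gcd(2897, 240) = 1.
1 divides 1643, so solutions exist.
Back-substitute for Bézout coefficients:
  1 = 17 - 8*2
  ... = 240*(-1364) + 2897*(113)
So 240*(-1364) ≡ 1 (mod 2897); multiply by 1643: x ≡ -2241052 (mod 2897).
Smallest nonnegative: x = -2241052 mod 2897 = 1226.

1226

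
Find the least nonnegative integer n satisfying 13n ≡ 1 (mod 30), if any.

gcd(30, 13):
  30 = 2·13 + 4
  13 = 3·4 + 1
  4 = 4·1
so gcd(30, 13) = 1.
1 divides 1, so solutions exist.
Back-substitute for Bézout coefficients:
  1 = 13 - 3·4
  ... = 13·(7) + 30·(-3)
So 13·(7) ≡ 1 (mod 30); multiply by 1: n ≡ 7 (mod 30).
Smallest nonnegative: n = 7 mod 30 = 7.

7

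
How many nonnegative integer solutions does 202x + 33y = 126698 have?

19

gcd(202, 33):
  202 = 6·33 + 4
  33 = 8·4 + 1
  4 = 4·1
so gcd(202, 33) = 1.
Back-substitute for Bézout coefficients:
  1 = 33 - 8·4
  ... = 202·(-8) + 33·(49)
Scale by 126698: one solution is (-1013584, 6208202). Reduce x mod 33: (11, 3772).
General: x = 11 + 33t, y = 3772 - 202t.
x ≥ 0 ⇒ t ≥ 0; y ≥ 0 ⇒ t ≤ 18. So t ∈ [0, 18]: 19 solutions.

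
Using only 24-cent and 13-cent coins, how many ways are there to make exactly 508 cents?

2

Need nonnegative integers with 24j + 13k = 508.
gcd(24, 13) = 1, and 24·(6) + 13·(-11) = 1.
So (j₀, k₀) = (3048, -5588); general j = 3048 + 13t, k = -5588 - 24t.
j ≥ 0 ⇒ t ≥ -234; k ≥ 0 ⇒ t ≤ -233. That's 2 values of t.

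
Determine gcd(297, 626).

gcd(626, 297) = 1  (626 = 2·297 + 32, 297 = 9·32 + 9, 32 = 3·9 + 5, 9 = 1·5 + 4, 5 = 1·4 + 1, 4 = 4·1).

1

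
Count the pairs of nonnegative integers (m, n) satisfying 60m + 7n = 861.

3

gcd(60, 7):
  60 = 8·7 + 4
  7 = 1·4 + 3
  4 = 1·3 + 1
  3 = 3·1
so gcd(60, 7) = 1.
Back-substitute for Bézout coefficients:
  1 = 4 - 1·3
  ... = 60·(2) + 7·(-17)
Scale by 861: one solution is (1722, -14637). Reduce m mod 7: (0, 123).
General: m = 0 + 7t, n = 123 - 60t.
m ≥ 0 ⇒ t ≥ 0; n ≥ 0 ⇒ t ≤ 2. So t ∈ [0, 2]: 3 solutions.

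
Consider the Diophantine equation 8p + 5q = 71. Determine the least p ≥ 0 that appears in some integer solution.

2

gcd(8, 5) = 1.
1 divides 71, so solutions exist.
By Bézout, 8·(2) + 5·(-3) = 1.
Scale by 71/1 = 71: (p₀, q₀) = (142, -213).
General solution: p = 142 + 5t, q = -213 - 8t for integer t.
p ≥ 0: smallest is 142 mod 5 = 2 (at t = -28), with q = 11.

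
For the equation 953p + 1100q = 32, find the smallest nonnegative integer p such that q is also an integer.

gcd(1100, 953):
  1100 = 1*953 + 147
  953 = 6*147 + 71
  147 = 2*71 + 5
  71 = 14*5 + 1
  5 = 5*1
so gcd(1100, 953) = 1.
1 divides 32, so solutions exist.
Back-substitute for Bézout coefficients:
  1 = 71 - 14*5
  ... = 953*(217) + 1100*(-188)
Scale by 32/1 = 32: (p₀, q₀) = (6944, -6016).
General solution: p = 6944 + 1100t, q = -6016 - 953t for integer t.
p ≥ 0: smallest is 6944 mod 1100 = 344 (at t = -6), with q = -298.

344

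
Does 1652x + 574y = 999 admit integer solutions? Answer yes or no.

no

gcd(1652, 574) = 14  (1652 = 2×574 + 504, 574 = 1×504 + 70, 504 = 7×70 + 14, 70 = 5×14).
14 does not divide 999 (remainder 5), so no integer solutions.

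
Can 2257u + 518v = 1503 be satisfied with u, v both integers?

no

gcd(2257, 518) = 37  (2257 = 4×518 + 185, 518 = 2×185 + 148, 185 = 1×148 + 37, 148 = 4×37).
37 does not divide 1503 (remainder 23), so no integer solutions.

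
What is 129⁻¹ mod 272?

97

gcd(272, 129) = 1.
By Bézout, 129·(97) + 272·(-46) = 1.
So 129·97 ≡ 1 (mod 272), and 97 mod 272 = 97.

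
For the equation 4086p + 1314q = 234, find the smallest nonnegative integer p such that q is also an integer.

gcd(4086, 1314) = 18.
18 divides 234, so solutions exist.
By Bézout, 4086×(-9) + 1314×(28) = 18.
Scale by 234/18 = 13: (p₀, q₀) = (-117, 364).
General solution: p = -117 + 73t, q = 364 - 227t for integer t.
p ≥ 0: smallest is -117 mod 73 = 29 (at t = 2), with q = -90.

29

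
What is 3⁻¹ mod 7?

gcd(7, 3) = 1.
By Bézout, 3×(-2) + 7×(1) = 1.
So 3×-2 ≡ 1 (mod 7), and -2 mod 7 = 5.

5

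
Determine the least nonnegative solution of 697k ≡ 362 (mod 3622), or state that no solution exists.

1388

gcd(3622, 697) = 1.
1 divides 362, so solutions exist.
By Bézout, 697×(-1507) + 3622×(290) = 1.
So 697×(-1507) ≡ 1 (mod 3622); multiply by 362: k ≡ -545534 (mod 3622).
Smallest nonnegative: k = -545534 mod 3622 = 1388.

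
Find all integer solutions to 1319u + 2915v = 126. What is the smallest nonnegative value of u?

1304

gcd(2915, 1319):
  2915 = 2×1319 + 277
  1319 = 4×277 + 211
  277 = 1×211 + 66
  211 = 3×66 + 13
  66 = 5×13 + 1
  13 = 13×1
so gcd(2915, 1319) = 1.
1 divides 126, so solutions exist.
Back-substitute for Bézout coefficients:
  1 = 66 - 5×13
  ... = 1319×(-221) + 2915×(100)
Scale by 126/1 = 126: (u₀, v₀) = (-27846, 12600).
General solution: u = -27846 + 2915t, v = 12600 - 1319t for integer t.
u ≥ 0: smallest is -27846 mod 2915 = 1304 (at t = 10), with v = -590.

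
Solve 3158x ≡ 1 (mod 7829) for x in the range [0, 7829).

7058

gcd(7829, 3158):
  7829 = 2*3158 + 1513
  3158 = 2*1513 + 132
  1513 = 11*132 + 61
  132 = 2*61 + 10
  61 = 6*10 + 1
  10 = 10*1
so gcd(7829, 3158) = 1.
Back-substitute for Bézout coefficients:
  1 = 61 - 6*10
  ... = 3158*(-771) + 7829*(311)
So 3158*-771 ≡ 1 (mod 7829), and -771 mod 7829 = 7058.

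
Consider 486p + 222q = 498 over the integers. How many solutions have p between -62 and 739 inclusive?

gcd(486, 222):
  486 = 2·222 + 42
  222 = 5·42 + 12
  42 = 3·12 + 6
  12 = 2·6
so gcd(486, 222) = 6.
Back-substitute for Bézout coefficients:
  6 = 42 - 3·12
  ... = 486·(16) + 222·(-35)
Scale by 83: particular solution (1328, -2905); reduce p mod 37: (33, -70).
General solution: p = 33 + 37t, q = -70 - 81t for integer t.
-62 ≤ 33 + 37t ≤ 739 gives t ∈ [-2, 19], which is 22 values.

22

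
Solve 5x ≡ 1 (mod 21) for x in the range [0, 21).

17

gcd(21, 5) = 1  (21 = 4×5 + 1, 5 = 5×1).
Back-substituting, 5×(-4) + 21×(1) = 1.
So 5×-4 ≡ 1 (mod 21), and -4 mod 21 = 17.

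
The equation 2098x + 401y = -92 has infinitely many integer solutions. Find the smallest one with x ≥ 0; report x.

68

gcd(2098, 401) = 1  (2098 = 5*401 + 93, 401 = 4*93 + 29, 93 = 3*29 + 6, 29 = 4*6 + 5, 6 = 1*5 + 1, 5 = 5*1).
1 divides -92, so solutions exist.
Back-substituting, 2098*(69) + 401*(-361) = 1.
Scale by -92/1 = -92: (x₀, y₀) = (-6348, 33212).
General solution: x = -6348 + 401t, y = 33212 - 2098t for integer t.
x ≥ 0: smallest is -6348 mod 401 = 68 (at t = 16), with y = -356.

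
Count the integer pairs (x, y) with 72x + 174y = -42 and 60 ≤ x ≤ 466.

gcd(174, 72) = 6  (174 = 2*72 + 30, 72 = 2*30 + 12, 30 = 2*12 + 6, 12 = 2*6).
Back-substituting, 72*(-12) + 174*(5) = 6.
Scale by -7: particular solution (84, -35); reduce x mod 29: (26, -11).
General solution: x = 26 + 29t, y = -11 - 12t for integer t.
60 ≤ 26 + 29t ≤ 466 gives t ∈ [2, 15], which is 14 values.

14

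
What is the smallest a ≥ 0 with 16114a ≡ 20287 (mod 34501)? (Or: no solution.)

9317

gcd(34501, 16114) = 1  (34501 = 2*16114 + 2273, 16114 = 7*2273 + 203, 2273 = 11*203 + 40, 203 = 5*40 + 3, 40 = 13*3 + 1, 3 = 3*1).
1 divides 20287, so solutions exist.
Back-substituting, 16114*(-11217) + 34501*(5239) = 1.
So 16114*(-11217) ≡ 1 (mod 34501); multiply by 20287: a ≡ -227559279 (mod 34501).
Smallest nonnegative: a = -227559279 mod 34501 = 9317.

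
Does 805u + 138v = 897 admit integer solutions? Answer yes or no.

gcd(805, 138) = 23  (805 = 5·138 + 115, 138 = 1·115 + 23, 115 = 5·23).
23 divides 897, so integer solutions exist.

yes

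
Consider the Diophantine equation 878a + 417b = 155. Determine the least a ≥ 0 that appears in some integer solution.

13

gcd(878, 417):
  878 = 2·417 + 44
  417 = 9·44 + 21
  44 = 2·21 + 2
  21 = 10·2 + 1
  2 = 2·1
so gcd(878, 417) = 1.
1 divides 155, so solutions exist.
Back-substitute for Bézout coefficients:
  1 = 21 - 10·2
  ... = 878·(-199) + 417·(419)
Scale by 155/1 = 155: (a₀, b₀) = (-30845, 64945).
General solution: a = -30845 + 417t, b = 64945 - 878t for integer t.
a ≥ 0: smallest is -30845 mod 417 = 13 (at t = 74), with b = -27.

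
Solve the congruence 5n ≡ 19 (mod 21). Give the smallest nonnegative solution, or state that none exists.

8

gcd(21, 5) = 1  (21 = 4*5 + 1, 5 = 5*1).
1 divides 19, so solutions exist.
Back-substituting, 5*(-4) + 21*(1) = 1.
So 5*(-4) ≡ 1 (mod 21); multiply by 19: n ≡ -76 (mod 21).
Smallest nonnegative: n = -76 mod 21 = 8.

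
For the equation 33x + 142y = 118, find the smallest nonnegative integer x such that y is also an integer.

gcd(142, 33):
  142 = 4*33 + 10
  33 = 3*10 + 3
  10 = 3*3 + 1
  3 = 3*1
so gcd(142, 33) = 1.
1 divides 118, so solutions exist.
Back-substitute for Bézout coefficients:
  1 = 10 - 3*3
  ... = 33*(-43) + 142*(10)
Scale by 118/1 = 118: (x₀, y₀) = (-5074, 1180).
General solution: x = -5074 + 142t, y = 1180 - 33t for integer t.
x ≥ 0: smallest is -5074 mod 142 = 38 (at t = 36), with y = -8.

38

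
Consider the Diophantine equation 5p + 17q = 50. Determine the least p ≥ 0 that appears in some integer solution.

gcd(17, 5) = 1.
1 divides 50, so solutions exist.
By Bézout, 5*(7) + 17*(-2) = 1.
Scale by 50/1 = 50: (p₀, q₀) = (350, -100).
General solution: p = 350 + 17t, q = -100 - 5t for integer t.
p ≥ 0: smallest is 350 mod 17 = 10 (at t = -20), with q = 0.

10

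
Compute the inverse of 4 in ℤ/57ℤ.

43

gcd(57, 4) = 1.
By Bézout, 4*(-14) + 57*(1) = 1.
So 4*-14 ≡ 1 (mod 57), and -14 mod 57 = 43.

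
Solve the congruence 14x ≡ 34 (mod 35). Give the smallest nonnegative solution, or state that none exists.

gcd(35, 14) = 7.
7 does not divide 34, so the congruence has no solution.

no solution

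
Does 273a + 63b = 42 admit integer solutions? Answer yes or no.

yes

gcd(273, 63) = 21.
21 divides 42, so integer solutions exist.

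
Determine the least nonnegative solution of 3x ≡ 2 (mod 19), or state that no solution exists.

gcd(19, 3) = 1  (19 = 6*3 + 1, 3 = 3*1).
1 divides 2, so solutions exist.
Back-substituting, 3*(-6) + 19*(1) = 1.
So 3*(-6) ≡ 1 (mod 19); multiply by 2: x ≡ -12 (mod 19).
Smallest nonnegative: x = -12 mod 19 = 7.

7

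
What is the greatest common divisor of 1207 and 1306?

1

gcd(1306, 1207):
  1306 = 1*1207 + 99
  1207 = 12*99 + 19
  99 = 5*19 + 4
  19 = 4*4 + 3
  4 = 1*3 + 1
  3 = 3*1
so gcd(1306, 1207) = 1.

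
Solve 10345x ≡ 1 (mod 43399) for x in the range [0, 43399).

gcd(43399, 10345) = 1.
By Bézout, 10345×(-13714) + 43399×(3269) = 1.
So 10345×-13714 ≡ 1 (mod 43399), and -13714 mod 43399 = 29685.

29685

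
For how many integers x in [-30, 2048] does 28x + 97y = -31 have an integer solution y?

gcd(97, 28) = 1  (97 = 3×28 + 13, 28 = 2×13 + 2, 13 = 6×2 + 1, 2 = 2×1).
Back-substituting, 28×(-45) + 97×(13) = 1.
Scale by -31: particular solution (1395, -403); reduce x mod 97: (37, -11).
General solution: x = 37 + 97t, y = -11 - 28t for integer t.
-30 ≤ 37 + 97t ≤ 2048 gives t ∈ [0, 20], which is 21 values.

21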